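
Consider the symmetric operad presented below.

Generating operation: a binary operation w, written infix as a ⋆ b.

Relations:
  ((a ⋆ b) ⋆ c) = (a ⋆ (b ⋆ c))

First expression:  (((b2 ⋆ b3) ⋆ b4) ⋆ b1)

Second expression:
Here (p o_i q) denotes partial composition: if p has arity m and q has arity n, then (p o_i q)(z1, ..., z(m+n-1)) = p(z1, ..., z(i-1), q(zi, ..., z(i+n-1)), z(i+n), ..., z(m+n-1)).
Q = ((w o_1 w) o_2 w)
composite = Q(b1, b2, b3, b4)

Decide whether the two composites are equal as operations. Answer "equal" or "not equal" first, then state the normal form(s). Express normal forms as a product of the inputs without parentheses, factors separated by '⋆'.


not equal; the first gives b2 ⋆ b3 ⋆ b4 ⋆ b1 and the second b1 ⋆ b2 ⋆ b3 ⋆ b4

The first expression, normalized: b2 ⋆ b3 ⋆ b4 ⋆ b1
The second expression, normalized: b1 ⋆ b2 ⋆ b3 ⋆ b4
The forms do not match — not equal.


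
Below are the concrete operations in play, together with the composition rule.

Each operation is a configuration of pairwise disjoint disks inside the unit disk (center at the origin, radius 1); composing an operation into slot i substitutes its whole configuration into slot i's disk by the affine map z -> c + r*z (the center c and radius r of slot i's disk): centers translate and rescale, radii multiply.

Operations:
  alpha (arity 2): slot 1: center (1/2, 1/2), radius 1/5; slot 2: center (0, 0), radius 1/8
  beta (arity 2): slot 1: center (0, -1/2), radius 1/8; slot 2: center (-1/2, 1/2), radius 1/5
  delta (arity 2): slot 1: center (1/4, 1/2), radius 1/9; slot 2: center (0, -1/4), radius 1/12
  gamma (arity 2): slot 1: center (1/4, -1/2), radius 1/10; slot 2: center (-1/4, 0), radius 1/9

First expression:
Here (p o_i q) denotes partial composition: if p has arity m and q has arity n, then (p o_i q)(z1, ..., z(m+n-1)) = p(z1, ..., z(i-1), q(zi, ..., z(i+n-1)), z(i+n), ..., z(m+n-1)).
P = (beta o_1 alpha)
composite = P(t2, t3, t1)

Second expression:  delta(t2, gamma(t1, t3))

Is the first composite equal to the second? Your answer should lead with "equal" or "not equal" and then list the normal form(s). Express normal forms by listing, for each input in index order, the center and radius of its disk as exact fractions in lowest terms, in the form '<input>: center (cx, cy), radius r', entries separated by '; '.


not equal; the first gives t1: center (-1/2, 1/2), radius 1/5; t2: center (1/16, -7/16), radius 1/40; t3: center (0, -1/2), radius 1/64 and the second t1: center (1/48, -7/24), radius 1/120; t2: center (1/4, 1/2), radius 1/9; t3: center (-1/48, -1/4), radius 1/108


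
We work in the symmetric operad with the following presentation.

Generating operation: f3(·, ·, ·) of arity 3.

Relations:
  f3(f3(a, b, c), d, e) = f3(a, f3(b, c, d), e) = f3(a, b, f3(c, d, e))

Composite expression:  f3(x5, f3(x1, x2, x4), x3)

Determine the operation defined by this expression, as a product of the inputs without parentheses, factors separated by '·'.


x5 · x1 · x2 · x4 · x3


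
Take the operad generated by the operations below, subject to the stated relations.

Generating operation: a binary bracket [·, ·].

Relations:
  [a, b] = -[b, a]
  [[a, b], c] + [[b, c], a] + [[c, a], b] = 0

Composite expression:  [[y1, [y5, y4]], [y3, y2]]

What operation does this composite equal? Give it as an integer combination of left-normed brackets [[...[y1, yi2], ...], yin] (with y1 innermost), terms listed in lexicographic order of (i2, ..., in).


[[[[y1, y4], y5], y2], y3] - [[[[y1, y4], y5], y3], y2] - [[[[y1, y5], y4], y2], y3] + [[[[y1, y5], y4], y3], y2]


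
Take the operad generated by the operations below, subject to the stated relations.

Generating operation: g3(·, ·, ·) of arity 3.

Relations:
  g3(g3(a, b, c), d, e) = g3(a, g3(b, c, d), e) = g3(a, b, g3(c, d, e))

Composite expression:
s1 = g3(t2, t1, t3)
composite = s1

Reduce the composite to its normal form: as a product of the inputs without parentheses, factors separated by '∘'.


t2 ∘ t1 ∘ t3

Key point: g3 is associative — brackets drop, the t-order remains.
g3(t2, t1, t3) spells out as t2 ∘ t1 ∘ t3


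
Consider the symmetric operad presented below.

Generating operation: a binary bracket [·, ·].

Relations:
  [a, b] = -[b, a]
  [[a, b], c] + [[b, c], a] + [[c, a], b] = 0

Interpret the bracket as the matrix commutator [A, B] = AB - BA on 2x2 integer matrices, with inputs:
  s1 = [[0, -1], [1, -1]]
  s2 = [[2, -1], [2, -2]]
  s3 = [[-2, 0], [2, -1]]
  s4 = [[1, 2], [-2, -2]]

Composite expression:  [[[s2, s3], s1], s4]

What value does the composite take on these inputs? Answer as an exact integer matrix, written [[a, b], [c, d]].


[[2, -59], [-62, -2]]

[s2, s3] = [[-2, -1], [-10, 2]]
[[s2, s3], s1] = [[-11, 5], [-6, 11]]
[[[s2, s3], s1], s4] = [[2, -59], [-62, -2]]


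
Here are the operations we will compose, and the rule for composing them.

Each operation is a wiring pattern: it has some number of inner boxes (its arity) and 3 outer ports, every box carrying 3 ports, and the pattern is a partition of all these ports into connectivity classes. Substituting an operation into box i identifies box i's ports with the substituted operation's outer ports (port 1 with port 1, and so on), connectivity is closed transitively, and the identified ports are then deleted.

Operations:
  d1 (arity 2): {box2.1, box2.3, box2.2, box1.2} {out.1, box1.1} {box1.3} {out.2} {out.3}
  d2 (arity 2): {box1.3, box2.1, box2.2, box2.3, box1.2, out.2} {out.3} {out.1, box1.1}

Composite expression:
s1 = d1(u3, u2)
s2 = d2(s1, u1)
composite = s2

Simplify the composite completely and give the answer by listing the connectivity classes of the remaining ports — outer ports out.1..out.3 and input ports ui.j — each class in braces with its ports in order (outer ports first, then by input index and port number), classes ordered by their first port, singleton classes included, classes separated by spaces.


{out.1, u3.1} {out.2, u1.1, u1.2, u1.3} {out.3} {u2.1, u2.2, u2.3, u3.2} {u3.3}


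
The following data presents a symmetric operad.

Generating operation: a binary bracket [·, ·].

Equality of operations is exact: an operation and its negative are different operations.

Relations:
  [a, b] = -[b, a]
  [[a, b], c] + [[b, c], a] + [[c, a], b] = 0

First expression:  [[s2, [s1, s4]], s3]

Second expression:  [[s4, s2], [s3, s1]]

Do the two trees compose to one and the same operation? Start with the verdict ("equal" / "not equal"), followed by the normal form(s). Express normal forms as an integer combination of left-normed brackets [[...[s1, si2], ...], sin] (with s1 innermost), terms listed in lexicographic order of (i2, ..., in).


Reducing the first expression gives -[[[s1, s4], s2], s3]
Reducing the second expression gives -[[[s1, s3], s2], s4] + [[[s1, s3], s4], s2]
The forms do not match — not equal.

not equal; first: -[[[s1, s4], s2], s3]; second: -[[[s1, s3], s2], s4] + [[[s1, s3], s4], s2]


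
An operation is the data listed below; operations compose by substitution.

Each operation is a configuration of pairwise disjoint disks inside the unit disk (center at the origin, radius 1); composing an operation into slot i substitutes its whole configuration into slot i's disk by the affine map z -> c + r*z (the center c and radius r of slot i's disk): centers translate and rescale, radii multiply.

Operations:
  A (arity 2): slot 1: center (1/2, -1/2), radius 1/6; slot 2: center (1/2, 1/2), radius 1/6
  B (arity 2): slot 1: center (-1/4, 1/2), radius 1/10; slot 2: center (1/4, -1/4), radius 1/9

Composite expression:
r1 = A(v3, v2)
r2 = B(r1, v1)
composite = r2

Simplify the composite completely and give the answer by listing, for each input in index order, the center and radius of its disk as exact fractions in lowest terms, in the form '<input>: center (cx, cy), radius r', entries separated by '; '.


v1: center (1/4, -1/4), radius 1/9; v2: center (-1/5, 11/20), radius 1/60; v3: center (-1/5, 9/20), radius 1/60

Each v-disk chains the slot maps above it in B; radii multiply.
input v3: applying the 2 nested substitutions gives center (-1/5, 9/20), radius 1/60
input v2: applying the 2 nested substitutions gives center (-1/5, 11/20), radius 1/60
input v1: applying the 1 nested substitution gives center (1/4, -1/4), radius 1/9


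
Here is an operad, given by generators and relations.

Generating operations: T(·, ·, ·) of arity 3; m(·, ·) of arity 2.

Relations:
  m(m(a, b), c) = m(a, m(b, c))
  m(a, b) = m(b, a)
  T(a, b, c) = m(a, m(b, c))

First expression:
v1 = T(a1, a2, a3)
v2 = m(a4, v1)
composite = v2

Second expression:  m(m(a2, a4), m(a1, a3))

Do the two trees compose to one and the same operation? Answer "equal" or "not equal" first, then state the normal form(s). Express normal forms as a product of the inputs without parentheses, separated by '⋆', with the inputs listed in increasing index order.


equal; the common form is a1 ⋆ a2 ⋆ a3 ⋆ a4

The first expression, normalized: a1 ⋆ a2 ⋆ a3 ⋆ a4
The second expression, normalized: a1 ⋆ a2 ⋆ a3 ⋆ a4
Both agree, so they are equal.


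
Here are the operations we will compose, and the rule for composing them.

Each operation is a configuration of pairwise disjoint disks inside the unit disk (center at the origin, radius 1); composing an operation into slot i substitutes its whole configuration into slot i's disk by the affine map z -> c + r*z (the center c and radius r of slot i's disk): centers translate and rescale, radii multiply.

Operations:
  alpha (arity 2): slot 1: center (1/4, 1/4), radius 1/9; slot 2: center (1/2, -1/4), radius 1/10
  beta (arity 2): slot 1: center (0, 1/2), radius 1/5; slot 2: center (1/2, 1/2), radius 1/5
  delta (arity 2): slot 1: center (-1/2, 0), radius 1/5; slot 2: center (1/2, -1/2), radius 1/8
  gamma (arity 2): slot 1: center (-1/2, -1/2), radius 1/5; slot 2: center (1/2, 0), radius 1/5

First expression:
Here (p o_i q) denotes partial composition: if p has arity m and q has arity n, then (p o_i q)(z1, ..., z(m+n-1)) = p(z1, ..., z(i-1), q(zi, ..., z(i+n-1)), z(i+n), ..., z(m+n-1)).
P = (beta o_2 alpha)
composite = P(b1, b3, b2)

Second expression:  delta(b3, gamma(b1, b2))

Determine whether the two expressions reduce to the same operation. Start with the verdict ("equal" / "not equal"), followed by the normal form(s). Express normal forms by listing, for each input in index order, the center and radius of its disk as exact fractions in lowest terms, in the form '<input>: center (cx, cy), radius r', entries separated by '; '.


not equal; the first gives b1: center (0, 1/2), radius 1/5; b2: center (3/5, 9/20), radius 1/50; b3: center (11/20, 11/20), radius 1/45 and the second b1: center (7/16, -9/16), radius 1/40; b2: center (9/16, -1/2), radius 1/40; b3: center (-1/2, 0), radius 1/5

The first composite normalizes to b1: center (0, 1/2), radius 1/5; b2: center (3/5, 9/20), radius 1/50; b3: center (11/20, 11/20), radius 1/45
The second composite normalizes to b1: center (7/16, -9/16), radius 1/40; b2: center (9/16, -1/2), radius 1/40; b3: center (-1/2, 0), radius 1/5
Different reductions; not equal.


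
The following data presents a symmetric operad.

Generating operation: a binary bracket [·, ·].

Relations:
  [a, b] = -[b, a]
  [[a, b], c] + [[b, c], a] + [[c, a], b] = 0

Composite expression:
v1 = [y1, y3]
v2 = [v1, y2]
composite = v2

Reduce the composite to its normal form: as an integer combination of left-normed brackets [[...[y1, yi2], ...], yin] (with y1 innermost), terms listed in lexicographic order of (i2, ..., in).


[[y1, y3], y2]

Antisymmetry and Jacobi reduce to y1-anchored left-normed brackets.
Composite bracket: [[y1, y3], y2]
The bracket unfolds into 4 signed words via [a, b] = ab - ba (2^2 = 4).
The y1-initial words carry the normal form:
  y1y3y2 appears with sign +1, giving the term +[[y1, y3], y2]


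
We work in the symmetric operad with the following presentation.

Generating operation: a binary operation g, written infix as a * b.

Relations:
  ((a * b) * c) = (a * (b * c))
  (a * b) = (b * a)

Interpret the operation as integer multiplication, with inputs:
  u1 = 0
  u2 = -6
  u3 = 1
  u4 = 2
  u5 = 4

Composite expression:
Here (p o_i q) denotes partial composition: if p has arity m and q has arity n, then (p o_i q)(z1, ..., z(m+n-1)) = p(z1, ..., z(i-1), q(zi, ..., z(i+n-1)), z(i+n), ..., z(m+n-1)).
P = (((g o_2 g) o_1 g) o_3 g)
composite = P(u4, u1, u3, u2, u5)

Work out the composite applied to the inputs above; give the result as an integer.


(u4 * u1) = 0
(u3 * u2) = -6
((u3 * u2) * u5) = -24
((u4 * u1) * ((u3 * u2) * u5)) = 0

0


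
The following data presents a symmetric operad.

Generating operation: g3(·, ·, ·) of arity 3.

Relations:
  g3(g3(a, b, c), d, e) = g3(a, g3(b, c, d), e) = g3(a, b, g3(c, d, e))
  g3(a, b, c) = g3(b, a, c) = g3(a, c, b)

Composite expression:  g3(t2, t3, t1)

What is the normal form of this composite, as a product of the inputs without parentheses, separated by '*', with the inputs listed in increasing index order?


t1 * t2 * t3

With g3 associative and commutative, the t-input set is all that matters.
g3(t2, t3, t1) unparenthesizes to t2 * t3 * t1
the factors in increasing index order: t1 * t2 * t3


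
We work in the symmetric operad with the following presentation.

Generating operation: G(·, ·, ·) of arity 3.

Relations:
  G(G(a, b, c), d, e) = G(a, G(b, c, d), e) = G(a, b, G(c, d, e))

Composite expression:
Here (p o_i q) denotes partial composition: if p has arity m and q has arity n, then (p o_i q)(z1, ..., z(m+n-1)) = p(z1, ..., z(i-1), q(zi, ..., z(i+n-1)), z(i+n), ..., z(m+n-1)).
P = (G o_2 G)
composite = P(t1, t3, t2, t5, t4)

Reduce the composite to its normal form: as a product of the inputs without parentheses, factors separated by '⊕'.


t1 ⊕ t3 ⊕ t2 ⊕ t5 ⊕ t4

The G-tree's shape is irrelevant; the t-reading-order decides.
G(t3, t2, t5) reduces to t3 ⊕ t2 ⊕ t5
G(t1, G(t3, t2, t5), t4) reduces to t1 ⊕ t3 ⊕ t2 ⊕ t5 ⊕ t4


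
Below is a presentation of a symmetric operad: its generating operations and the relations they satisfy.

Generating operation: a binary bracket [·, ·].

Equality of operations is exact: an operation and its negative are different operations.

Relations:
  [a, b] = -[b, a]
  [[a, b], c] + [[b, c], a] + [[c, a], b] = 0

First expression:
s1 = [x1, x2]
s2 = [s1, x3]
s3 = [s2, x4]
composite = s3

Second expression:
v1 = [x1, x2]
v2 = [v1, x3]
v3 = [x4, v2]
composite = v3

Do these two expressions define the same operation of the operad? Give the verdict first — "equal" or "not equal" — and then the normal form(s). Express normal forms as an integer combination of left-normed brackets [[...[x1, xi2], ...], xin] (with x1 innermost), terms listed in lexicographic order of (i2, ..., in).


not equal; first: [[[x1, x2], x3], x4]; second: -[[[x1, x2], x3], x4]

Reducing the first expression gives [[[x1, x2], x3], x4]
Reducing the second expression gives -[[[x1, x2], x3], x4]
Different reductions; not equal.


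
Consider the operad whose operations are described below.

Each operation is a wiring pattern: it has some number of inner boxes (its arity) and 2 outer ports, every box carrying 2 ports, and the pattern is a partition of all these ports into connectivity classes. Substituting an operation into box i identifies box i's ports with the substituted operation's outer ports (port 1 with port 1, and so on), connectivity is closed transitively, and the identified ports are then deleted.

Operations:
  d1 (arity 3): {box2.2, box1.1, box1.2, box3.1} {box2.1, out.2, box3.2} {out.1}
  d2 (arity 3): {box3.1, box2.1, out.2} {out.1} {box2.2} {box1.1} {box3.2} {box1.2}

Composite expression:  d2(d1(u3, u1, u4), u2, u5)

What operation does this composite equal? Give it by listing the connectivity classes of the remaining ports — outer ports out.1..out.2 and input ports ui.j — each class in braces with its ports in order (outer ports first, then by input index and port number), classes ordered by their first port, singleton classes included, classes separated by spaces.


After gluing at d2, chains via deleted ports link the u-ports.
d1 over (u3, u1, u4) gives {out.1} {out.2, u1.1, u4.2} {u1.2, u3.1, u3.2, u4.1}, out.j being that stage's outer ports
d2 over (u3, u1, u4, u2, u5) gives {out.1} {out.2, u2.1, u5.1} {u1.1, u4.2} {u1.2, u3.1, u3.2, u4.1} {u2.2} {u5.2}, out.j being that stage's outer ports

{out.1} {out.2, u2.1, u5.1} {u1.1, u4.2} {u1.2, u3.1, u3.2, u4.1} {u2.2} {u5.2}


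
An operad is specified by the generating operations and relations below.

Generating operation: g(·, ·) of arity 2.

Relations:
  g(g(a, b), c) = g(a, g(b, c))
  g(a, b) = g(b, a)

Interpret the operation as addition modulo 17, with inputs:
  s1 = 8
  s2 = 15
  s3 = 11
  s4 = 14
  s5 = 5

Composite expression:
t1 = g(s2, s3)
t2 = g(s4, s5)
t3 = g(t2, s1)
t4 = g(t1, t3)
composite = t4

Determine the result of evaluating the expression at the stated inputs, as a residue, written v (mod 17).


g(s2, s3) = 9
g(s4, s5) = 2
g(g(s4, s5), s1) = 10
g(g(s2, s3), g(g(s4, s5), s1)) = 2

2 (mod 17)


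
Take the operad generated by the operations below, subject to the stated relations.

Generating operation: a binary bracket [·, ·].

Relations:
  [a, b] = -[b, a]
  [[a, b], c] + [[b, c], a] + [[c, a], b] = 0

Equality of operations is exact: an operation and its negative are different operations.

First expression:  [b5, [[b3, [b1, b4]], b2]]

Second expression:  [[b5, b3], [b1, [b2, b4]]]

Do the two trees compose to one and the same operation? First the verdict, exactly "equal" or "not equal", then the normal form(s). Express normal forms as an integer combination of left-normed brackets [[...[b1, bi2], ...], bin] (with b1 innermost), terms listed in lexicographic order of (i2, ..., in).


The first expression, normalized: [[[[b1, b4], b3], b2], b5]
The second expression, normalized: [[[[b1, b2], b4], b3], b5] - [[[[b1, b2], b4], b5], b3] - [[[[b1, b4], b2], b3], b5] + [[[[b1, b4], b2], b5], b3]
The normal forms differ: not equal.

not equal; the first gives [[[[b1, b4], b3], b2], b5] and the second [[[[b1, b2], b4], b3], b5] - [[[[b1, b2], b4], b5], b3] - [[[[b1, b4], b2], b3], b5] + [[[[b1, b4], b2], b5], b3]


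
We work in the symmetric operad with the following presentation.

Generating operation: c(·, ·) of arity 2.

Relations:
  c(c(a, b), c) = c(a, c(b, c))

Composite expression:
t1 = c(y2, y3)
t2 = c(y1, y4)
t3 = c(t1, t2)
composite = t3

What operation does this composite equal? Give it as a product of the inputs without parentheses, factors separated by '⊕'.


y2 ⊕ y3 ⊕ y1 ⊕ y4

Associativity of c dissolves the nesting; only the y-input order survives.
c(y2, y3) spells out as y2 ⊕ y3
c(y1, y4) spells out as y1 ⊕ y4
c(c(y2, y3), c(y1, y4)) spells out as y2 ⊕ y3 ⊕ y1 ⊕ y4


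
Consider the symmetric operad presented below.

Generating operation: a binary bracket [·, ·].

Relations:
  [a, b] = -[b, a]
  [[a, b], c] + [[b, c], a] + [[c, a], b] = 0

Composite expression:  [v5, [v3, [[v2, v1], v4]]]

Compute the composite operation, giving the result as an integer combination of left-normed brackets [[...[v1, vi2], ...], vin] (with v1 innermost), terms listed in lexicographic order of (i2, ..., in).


-[[[[v1, v2], v4], v3], v5]

In the tensor algebra, words opening v1 carry the v1-anchored form.
Composite bracket: [v5, [v3, [[v2, v1], v4]]]
Expanding via [a, b] = ab - ba: 16 signed words (2^4 = 16).
Keep just the words that open with v1:
  the word v1v2v4v3v5 carries sign -1 and contributes -[[[[v1, v2], v4], v3], v5]


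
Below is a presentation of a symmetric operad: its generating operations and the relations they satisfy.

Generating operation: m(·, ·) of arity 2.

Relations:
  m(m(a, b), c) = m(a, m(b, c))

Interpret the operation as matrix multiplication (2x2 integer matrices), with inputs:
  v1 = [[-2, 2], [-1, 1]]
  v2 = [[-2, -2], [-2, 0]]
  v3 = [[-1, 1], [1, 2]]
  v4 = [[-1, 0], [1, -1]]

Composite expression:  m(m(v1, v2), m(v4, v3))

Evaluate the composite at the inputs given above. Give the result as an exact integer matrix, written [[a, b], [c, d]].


[[-8, -4], [-4, -2]]

m(v1, v2) = [[0, 4], [0, 2]]
m(v4, v3) = [[1, -1], [-2, -1]]
m(m(v1, v2), m(v4, v3)) = [[-8, -4], [-4, -2]]


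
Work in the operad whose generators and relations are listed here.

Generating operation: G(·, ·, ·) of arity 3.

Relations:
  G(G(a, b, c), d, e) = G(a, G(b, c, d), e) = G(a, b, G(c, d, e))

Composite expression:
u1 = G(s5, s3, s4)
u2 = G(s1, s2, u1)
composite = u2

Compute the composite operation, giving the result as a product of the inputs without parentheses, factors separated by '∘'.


s1 ∘ s2 ∘ s5 ∘ s3 ∘ s4

All parenthesizations of G agree; list the s-inputs left to right.
G(s5, s3, s4) linearizes to s5 ∘ s3 ∘ s4
G(s1, s2, G(s5, s3, s4)) linearizes to s1 ∘ s2 ∘ s5 ∘ s3 ∘ s4


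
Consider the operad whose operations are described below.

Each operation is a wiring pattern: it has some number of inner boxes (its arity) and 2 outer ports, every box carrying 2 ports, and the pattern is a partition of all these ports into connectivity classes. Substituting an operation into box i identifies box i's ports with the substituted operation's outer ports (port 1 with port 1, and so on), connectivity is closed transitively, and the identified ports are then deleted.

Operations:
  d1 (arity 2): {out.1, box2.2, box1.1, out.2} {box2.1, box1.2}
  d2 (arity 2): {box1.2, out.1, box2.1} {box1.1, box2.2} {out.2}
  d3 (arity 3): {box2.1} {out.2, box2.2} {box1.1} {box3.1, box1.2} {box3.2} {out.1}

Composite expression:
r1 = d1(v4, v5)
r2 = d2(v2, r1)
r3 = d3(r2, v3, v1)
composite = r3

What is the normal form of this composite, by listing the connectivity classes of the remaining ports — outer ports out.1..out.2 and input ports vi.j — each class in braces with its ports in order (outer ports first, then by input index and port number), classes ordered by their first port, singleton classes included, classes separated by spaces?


{out.1} {out.2, v3.2} {v1.1} {v1.2} {v2.1, v2.2, v4.1, v5.2} {v3.1} {v4.2, v5.1}

Treat the ports identified at d3 as solder joints: merge, then drop.
d1 over (v4, v5) gives {out.1, out.2, v4.1, v5.2} {v4.2, v5.1}, out.j being that stage's outer ports
d2 over (v2, v4, v5) gives {out.1, v2.1, v2.2, v4.1, v5.2} {out.2} {v4.2, v5.1}, out.j being that stage's outer ports
d3 over (v2, v4, v5, v3, v1) gives {out.1} {out.2, v3.2} {v1.1} {v1.2} {v2.1, v2.2, v4.1, v5.2} {v3.1} {v4.2, v5.1}, out.j being that stage's outer ports


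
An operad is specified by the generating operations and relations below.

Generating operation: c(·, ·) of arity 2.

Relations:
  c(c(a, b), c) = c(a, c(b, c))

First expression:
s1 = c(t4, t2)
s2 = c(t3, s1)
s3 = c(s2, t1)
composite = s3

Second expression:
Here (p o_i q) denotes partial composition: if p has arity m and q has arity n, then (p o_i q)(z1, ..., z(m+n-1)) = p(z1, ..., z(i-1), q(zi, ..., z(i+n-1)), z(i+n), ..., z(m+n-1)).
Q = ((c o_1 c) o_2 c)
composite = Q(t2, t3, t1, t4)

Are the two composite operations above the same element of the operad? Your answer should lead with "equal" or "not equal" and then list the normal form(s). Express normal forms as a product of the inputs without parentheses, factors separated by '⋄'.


not equal: they reduce to t3 ⋄ t4 ⋄ t2 ⋄ t1 and t2 ⋄ t3 ⋄ t1 ⋄ t4

In normal form, the first expression is t3 ⋄ t4 ⋄ t2 ⋄ t1
In normal form, the second expression is t2 ⋄ t3 ⋄ t1 ⋄ t4
They disagree, so not equal.


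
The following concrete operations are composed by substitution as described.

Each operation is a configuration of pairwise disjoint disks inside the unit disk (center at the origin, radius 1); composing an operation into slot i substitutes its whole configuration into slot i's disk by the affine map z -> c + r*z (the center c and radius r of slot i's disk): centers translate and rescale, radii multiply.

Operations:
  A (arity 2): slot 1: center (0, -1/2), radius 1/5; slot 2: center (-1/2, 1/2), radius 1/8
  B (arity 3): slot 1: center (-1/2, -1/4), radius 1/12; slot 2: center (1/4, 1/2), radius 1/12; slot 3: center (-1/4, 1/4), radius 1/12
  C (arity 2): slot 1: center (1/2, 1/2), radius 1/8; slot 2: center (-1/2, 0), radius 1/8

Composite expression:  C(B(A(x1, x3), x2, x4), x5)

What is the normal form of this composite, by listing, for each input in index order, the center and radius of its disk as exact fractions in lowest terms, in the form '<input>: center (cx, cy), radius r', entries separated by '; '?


x1: center (7/16, 89/192), radius 1/480; x2: center (17/32, 9/16), radius 1/96; x3: center (83/192, 91/192), radius 1/768; x4: center (15/32, 17/32), radius 1/96; x5: center (-1/2, 0), radius 1/8

Each x-disk chains the slot maps above it in C; radii multiply.
tracing x1 down its 3-map path: center (7/16, 89/192), radius 1/480
tracing x3 down its 3-map path: center (83/192, 91/192), radius 1/768
tracing x2 down its 2-map path: center (17/32, 9/16), radius 1/96
tracing x4 down its 2-map path: center (15/32, 17/32), radius 1/96
tracing x5 down its 1-map path: center (-1/2, 0), radius 1/8


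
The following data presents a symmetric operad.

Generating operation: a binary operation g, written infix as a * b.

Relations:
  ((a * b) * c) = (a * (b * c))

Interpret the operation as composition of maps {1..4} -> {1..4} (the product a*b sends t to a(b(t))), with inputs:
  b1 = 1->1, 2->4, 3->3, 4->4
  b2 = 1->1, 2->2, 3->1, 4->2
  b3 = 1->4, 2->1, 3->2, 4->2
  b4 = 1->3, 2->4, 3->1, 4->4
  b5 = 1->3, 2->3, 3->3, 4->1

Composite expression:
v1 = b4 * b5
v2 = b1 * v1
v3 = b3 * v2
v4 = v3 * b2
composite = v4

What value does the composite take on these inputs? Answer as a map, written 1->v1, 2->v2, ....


1->4, 2->4, 3->4, 4->4


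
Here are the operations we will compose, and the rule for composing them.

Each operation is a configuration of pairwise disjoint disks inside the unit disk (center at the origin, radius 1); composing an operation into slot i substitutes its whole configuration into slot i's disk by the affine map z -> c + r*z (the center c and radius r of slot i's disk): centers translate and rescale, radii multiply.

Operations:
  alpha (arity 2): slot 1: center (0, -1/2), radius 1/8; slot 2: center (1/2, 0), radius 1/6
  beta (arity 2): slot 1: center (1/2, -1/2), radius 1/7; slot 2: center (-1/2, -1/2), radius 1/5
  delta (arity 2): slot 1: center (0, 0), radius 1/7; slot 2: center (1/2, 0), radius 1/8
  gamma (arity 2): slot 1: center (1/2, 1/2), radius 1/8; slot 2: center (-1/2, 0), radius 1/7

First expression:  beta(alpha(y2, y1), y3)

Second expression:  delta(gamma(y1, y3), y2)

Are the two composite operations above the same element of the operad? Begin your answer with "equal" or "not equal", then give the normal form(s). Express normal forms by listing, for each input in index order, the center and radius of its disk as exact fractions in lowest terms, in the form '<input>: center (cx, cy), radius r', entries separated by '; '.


not equal; first: y1: center (4/7, -1/2), radius 1/42; y2: center (1/2, -4/7), radius 1/56; y3: center (-1/2, -1/2), radius 1/5; second: y1: center (1/14, 1/14), radius 1/56; y2: center (1/2, 0), radius 1/8; y3: center (-1/14, 0), radius 1/49

In normal form, the first expression is y1: center (4/7, -1/2), radius 1/42; y2: center (1/2, -4/7), radius 1/56; y3: center (-1/2, -1/2), radius 1/5
In normal form, the second expression is y1: center (1/14, 1/14), radius 1/56; y2: center (1/2, 0), radius 1/8; y3: center (-1/14, 0), radius 1/49
Different reductions; not equal.


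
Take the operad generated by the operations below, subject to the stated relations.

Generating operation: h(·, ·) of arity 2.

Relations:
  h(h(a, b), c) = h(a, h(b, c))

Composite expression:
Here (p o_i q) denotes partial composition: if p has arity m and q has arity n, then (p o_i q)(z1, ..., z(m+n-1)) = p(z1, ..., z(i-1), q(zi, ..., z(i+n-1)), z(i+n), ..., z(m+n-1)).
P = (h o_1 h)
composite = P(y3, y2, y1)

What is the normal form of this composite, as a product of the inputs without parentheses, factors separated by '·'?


y3 · y2 · y1

Associativity of h dissolves the nesting; only the y-input order survives.
h(y3, y2) linearizes to y3 · y2
h(h(y3, y2), y1) linearizes to y3 · y2 · y1


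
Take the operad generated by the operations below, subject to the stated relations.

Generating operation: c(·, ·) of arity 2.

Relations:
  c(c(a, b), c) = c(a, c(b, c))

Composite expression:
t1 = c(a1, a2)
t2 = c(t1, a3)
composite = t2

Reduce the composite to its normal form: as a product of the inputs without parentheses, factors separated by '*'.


a1 * a2 * a3


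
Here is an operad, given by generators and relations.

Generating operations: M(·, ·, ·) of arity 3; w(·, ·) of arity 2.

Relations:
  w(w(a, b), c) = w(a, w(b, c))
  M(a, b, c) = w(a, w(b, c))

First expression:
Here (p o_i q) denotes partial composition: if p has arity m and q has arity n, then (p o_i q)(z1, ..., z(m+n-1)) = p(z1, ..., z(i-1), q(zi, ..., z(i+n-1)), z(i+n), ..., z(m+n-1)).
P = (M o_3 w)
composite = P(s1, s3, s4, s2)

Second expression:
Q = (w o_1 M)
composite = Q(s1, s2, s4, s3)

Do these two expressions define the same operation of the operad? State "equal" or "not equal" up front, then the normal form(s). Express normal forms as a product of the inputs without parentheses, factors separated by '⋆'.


not equal; first: s1 ⋆ s3 ⋆ s4 ⋆ s2; second: s1 ⋆ s2 ⋆ s4 ⋆ s3

Reducing the first expression gives s1 ⋆ s3 ⋆ s4 ⋆ s2
Reducing the second expression gives s1 ⋆ s2 ⋆ s4 ⋆ s3
Distinct normal forms: not equal.


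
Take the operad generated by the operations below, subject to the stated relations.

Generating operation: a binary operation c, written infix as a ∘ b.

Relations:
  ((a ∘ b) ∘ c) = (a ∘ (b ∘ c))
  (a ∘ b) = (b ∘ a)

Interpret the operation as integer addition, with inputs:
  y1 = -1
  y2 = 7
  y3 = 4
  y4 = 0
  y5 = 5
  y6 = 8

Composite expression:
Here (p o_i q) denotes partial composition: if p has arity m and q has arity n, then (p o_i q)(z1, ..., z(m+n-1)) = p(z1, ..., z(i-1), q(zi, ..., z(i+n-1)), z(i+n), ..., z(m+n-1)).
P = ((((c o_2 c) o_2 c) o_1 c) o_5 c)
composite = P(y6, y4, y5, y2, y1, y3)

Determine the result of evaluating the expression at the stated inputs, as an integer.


23


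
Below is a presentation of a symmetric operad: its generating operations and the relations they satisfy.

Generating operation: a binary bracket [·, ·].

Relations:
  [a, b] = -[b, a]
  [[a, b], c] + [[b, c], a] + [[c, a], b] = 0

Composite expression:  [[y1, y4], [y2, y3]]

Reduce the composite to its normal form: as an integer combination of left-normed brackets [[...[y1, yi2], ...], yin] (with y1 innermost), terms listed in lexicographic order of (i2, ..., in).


Expand each bracket as ab - ba; the y1-initial words give the coefficients.
Composite bracket: [[y1, y4], [y2, y3]]
Expanding via [a, b] = ab - ba: 8 signed words (2^3 = 8).
Coefficients come from the y1-initial words:
  sign of y1y4y2y3 is +1, so it contributes +[[[y1, y4], y2], y3]
  sign of y1y4y3y2 is -1, so it contributes -[[[y1, y4], y3], y2]

[[[y1, y4], y2], y3] - [[[y1, y4], y3], y2]


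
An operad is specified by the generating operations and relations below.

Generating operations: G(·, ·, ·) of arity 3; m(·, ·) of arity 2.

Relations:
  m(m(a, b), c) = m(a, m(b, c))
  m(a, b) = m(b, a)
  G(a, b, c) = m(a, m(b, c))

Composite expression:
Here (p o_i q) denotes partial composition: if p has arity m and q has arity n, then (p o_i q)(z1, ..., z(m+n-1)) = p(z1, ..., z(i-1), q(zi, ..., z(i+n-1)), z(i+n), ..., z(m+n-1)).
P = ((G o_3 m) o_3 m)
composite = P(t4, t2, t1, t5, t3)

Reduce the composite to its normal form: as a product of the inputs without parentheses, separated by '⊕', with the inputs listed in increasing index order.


t1 ⊕ t2 ⊕ t3 ⊕ t4 ⊕ t5

Shape and order are irrelevant to G; the t-input set decides.
m(t1, t5) spells out as t1 ⊕ t5
m(m(t1, t5), t3) spells out as t1 ⊕ t5 ⊕ t3
G(t4, t2, m(m(t1, t5), t3)) spells out as t4 ⊕ t2 ⊕ t1 ⊕ t5 ⊕ t3
sorting the factors by input index: t1 ⊕ t2 ⊕ t3 ⊕ t4 ⊕ t5


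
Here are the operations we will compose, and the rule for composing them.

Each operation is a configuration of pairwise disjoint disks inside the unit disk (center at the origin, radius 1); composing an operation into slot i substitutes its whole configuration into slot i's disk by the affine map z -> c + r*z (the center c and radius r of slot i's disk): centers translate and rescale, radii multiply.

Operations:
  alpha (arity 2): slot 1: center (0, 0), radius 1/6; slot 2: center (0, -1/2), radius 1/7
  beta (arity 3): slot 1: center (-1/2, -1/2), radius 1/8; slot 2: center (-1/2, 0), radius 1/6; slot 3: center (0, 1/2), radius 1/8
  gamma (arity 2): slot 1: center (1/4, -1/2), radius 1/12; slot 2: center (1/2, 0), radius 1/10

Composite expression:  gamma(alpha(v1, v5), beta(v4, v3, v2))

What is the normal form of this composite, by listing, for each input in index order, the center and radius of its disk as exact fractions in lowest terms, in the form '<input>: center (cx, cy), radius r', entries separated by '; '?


v1: center (1/4, -1/2), radius 1/72; v2: center (1/2, 1/20), radius 1/80; v3: center (9/20, 0), radius 1/60; v4: center (9/20, -1/20), radius 1/80; v5: center (1/4, -13/24), radius 1/84


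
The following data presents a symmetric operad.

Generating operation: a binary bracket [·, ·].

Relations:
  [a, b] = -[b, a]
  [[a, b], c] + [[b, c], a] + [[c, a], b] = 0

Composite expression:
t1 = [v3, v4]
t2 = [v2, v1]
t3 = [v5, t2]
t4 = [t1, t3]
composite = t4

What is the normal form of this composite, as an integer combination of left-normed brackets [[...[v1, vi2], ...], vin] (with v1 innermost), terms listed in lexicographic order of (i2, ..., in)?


A multilinear Lie element is pinned by v1-initial words (v1 innermost).
Composite bracket: [[v3, v4], [v5, [v2, v1]]]
Applying ab - ba throughout gives 16 signed words (2^4 = 16).
Only words starting with v1 matter:
  sign of v1v2v5v3v4 is -1, so it contributes -[[[[v1, v2], v5], v3], v4]
  sign of v1v2v5v4v3 is +1, so it contributes +[[[[v1, v2], v5], v4], v3]

-[[[[v1, v2], v5], v3], v4] + [[[[v1, v2], v5], v4], v3]


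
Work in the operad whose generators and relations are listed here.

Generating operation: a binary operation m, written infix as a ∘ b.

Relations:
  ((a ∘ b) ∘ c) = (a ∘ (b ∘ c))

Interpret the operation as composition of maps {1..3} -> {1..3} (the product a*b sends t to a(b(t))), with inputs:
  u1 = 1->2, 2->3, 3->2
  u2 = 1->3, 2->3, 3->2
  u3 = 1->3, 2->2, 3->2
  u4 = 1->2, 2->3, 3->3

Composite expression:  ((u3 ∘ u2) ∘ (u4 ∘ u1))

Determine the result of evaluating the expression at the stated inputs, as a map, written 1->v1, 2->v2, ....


1->2, 2->2, 3->2

(u3 ∘ u2) = 1->2, 2->2, 3->2
(u4 ∘ u1) = 1->3, 2->3, 3->3
((u3 ∘ u2) ∘ (u4 ∘ u1)) = 1->2, 2->2, 3->2


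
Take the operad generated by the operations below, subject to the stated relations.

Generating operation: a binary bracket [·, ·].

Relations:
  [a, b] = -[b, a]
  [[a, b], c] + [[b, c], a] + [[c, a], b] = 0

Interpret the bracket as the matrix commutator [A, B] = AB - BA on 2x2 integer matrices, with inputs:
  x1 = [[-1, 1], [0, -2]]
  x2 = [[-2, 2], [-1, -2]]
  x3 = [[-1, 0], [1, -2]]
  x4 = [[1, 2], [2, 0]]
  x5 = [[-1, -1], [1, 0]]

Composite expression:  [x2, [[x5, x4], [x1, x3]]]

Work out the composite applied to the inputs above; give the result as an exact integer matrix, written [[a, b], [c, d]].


[[6, -16], [-8, -6]]


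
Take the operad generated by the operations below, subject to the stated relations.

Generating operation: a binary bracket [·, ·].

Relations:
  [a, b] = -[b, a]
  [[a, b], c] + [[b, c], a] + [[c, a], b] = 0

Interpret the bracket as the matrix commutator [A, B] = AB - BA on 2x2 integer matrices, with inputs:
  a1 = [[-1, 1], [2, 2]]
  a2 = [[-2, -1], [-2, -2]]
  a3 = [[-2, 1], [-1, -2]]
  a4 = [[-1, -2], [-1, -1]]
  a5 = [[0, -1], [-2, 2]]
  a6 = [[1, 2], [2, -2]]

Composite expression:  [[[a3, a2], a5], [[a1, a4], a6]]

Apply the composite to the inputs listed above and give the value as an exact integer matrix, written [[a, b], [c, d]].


[a3, a2] = [[-3, 0], [0, 3]]
[[a3, a2], a5] = [[0, 6], [-12, 0]]
[a1, a4] = [[3, 6], [-3, -3]]
[[a1, a4], a6] = [[18, -6], [-21, -18]]
[[[a3, a2], a5], [[a1, a4], a6]] = [[-198, -216], [-432, 198]]

[[-198, -216], [-432, 198]]


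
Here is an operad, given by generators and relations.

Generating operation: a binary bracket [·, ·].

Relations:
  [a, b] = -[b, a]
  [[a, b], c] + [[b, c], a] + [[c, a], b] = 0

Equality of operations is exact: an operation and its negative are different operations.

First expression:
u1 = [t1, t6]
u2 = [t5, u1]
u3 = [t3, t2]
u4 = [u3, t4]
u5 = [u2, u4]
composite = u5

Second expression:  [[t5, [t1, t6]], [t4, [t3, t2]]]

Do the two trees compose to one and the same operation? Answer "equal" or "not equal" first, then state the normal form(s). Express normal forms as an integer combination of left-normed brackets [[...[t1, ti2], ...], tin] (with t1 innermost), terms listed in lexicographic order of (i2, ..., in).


not equal; the first gives [[[[[t1, t6], t5], t2], t3], t4] - [[[[[t1, t6], t5], t3], t2], t4] - [[[[[t1, t6], t5], t4], t2], t3] + [[[[[t1, t6], t5], t4], t3], t2] and the second -[[[[[t1, t6], t5], t2], t3], t4] + [[[[[t1, t6], t5], t3], t2], t4] + [[[[[t1, t6], t5], t4], t2], t3] - [[[[[t1, t6], t5], t4], t3], t2]

The first expression reduces to [[[[[t1, t6], t5], t2], t3], t4] - [[[[[t1, t6], t5], t3], t2], t4] - [[[[[t1, t6], t5], t4], t2], t3] + [[[[[t1, t6], t5], t4], t3], t2]
The second expression reduces to -[[[[[t1, t6], t5], t2], t3], t4] + [[[[[t1, t6], t5], t3], t2], t4] + [[[[[t1, t6], t5], t4], t2], t3] - [[[[[t1, t6], t5], t4], t3], t2]
The normal forms differ: not equal.


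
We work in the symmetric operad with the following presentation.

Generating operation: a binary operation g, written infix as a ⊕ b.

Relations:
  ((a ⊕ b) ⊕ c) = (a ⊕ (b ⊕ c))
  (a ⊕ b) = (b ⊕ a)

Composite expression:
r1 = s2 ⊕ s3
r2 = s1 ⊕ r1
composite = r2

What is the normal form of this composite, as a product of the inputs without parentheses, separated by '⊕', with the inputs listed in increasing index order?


s1 ⊕ s2 ⊕ s3

Both nesting and order wash out for g; what remains is which s's occur.
(s2 ⊕ s3) reduces to s2 ⊕ s3
(s1 ⊕ (s2 ⊕ s3)) reduces to s1 ⊕ s2 ⊕ s3
the factors in increasing index order: s1 ⊕ s2 ⊕ s3


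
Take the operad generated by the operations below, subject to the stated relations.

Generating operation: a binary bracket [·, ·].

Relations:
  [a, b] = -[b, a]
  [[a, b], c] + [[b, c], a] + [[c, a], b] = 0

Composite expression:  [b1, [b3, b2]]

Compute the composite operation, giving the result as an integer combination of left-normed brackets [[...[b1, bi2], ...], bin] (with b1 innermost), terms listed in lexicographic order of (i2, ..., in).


-[[b1, b2], b3] + [[b1, b3], b2]

Left-normed coefficients sit on the b1-initial expansion words.
Composite bracket: [b1, [b3, b2]]
Full expansion: 4 signed words from ab - ba (2^2 = 4).
Only words starting with b1 matter:
  from b1b2b3, sign -1: term -[[b1, b2], b3]
  from b1b3b2, sign +1: term +[[b1, b3], b2]


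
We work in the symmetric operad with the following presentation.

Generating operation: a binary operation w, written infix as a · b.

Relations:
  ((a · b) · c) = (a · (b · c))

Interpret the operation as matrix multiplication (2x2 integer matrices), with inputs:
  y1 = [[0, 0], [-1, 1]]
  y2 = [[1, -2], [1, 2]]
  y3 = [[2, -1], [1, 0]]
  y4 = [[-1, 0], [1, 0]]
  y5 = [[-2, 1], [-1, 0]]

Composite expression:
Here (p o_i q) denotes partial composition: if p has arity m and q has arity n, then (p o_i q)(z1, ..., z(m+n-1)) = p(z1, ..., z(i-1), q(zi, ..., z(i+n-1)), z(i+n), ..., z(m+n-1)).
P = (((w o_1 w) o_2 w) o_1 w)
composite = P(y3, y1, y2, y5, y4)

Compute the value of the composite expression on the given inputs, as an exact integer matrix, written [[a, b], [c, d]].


(y3 · y1) = [[1, -1], [0, 0]]
(y2 · y5) = [[0, 1], [-4, 1]]
((y3 · y1) · (y2 · y5)) = [[4, 0], [0, 0]]
(((y3 · y1) · (y2 · y5)) · y4) = [[-4, 0], [0, 0]]

[[-4, 0], [0, 0]]
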